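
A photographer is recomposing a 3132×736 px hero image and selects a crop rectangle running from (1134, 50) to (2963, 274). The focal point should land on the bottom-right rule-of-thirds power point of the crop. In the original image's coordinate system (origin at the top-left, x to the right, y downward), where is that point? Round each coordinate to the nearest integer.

Crop width = 2963 − 1134 = 1829 px; one third is 609.67 px.
Crop height = 274 − 50 = 224 px; one third is 74.67 px.
The bottom-right point is two-thirds across and two-thirds down within the crop:
x = 1134 + 2 × 609.67 ≈ 2353; y = 50 + 2 × 74.67 ≈ 199.

x = 2353 px, y = 199 px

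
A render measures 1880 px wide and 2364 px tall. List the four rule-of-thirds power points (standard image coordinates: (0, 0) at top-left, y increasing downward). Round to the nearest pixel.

One third of 1880 is 626.67; one third of 2364 is 788.
Vertical third lines at x = 627 and x = 1253; horizontal third lines at y = 788 and y = 1576.

(627, 788), (1253, 788), (627, 1576), (1253, 1576)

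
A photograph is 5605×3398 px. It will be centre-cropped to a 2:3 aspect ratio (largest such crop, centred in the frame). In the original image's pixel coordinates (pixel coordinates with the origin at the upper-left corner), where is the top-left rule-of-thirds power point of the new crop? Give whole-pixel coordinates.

5605/3398 > 2/3, so the 2:3 crop keeps the full height 3398 and trims width to 3398 × 2/3 = 2265.33 px.
Left offset = (5605 − 2265.33)/2 = 1669.83 px; top offset = 0.
Top-left is one-third across and one-third down within the crop:
x = 1669.83 + 1 × 2265.33/3 ≈ 2425; y = 0.00 + 1 × 3398.00/3 ≈ 1133.

(2425, 1133)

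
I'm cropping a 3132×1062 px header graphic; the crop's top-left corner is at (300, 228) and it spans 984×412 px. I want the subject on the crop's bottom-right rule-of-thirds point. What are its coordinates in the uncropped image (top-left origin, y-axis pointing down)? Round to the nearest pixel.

(956, 503)

One third of the crop width 984 is 328.00 px.
One third of the crop height 412 is 137.33 px.
The bottom-right point is two-thirds across and two-thirds down within the crop:
x = 300 + 2 × 328.00 ≈ 956; y = 228 + 2 × 137.33 ≈ 503.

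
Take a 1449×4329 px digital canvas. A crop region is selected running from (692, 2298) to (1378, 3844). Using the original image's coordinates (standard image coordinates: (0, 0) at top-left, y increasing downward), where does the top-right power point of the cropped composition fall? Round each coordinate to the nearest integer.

(1149, 2813)

Crop width = 1378 − 692 = 686 px; one third is 228.67 px.
Crop height = 3844 − 2298 = 1546 px; one third is 515.33 px.
The top-right point is two-thirds across and one-third down within the crop:
x = 692 + 2 × 228.67 ≈ 1149; y = 2298 + 1 × 515.33 ≈ 2813.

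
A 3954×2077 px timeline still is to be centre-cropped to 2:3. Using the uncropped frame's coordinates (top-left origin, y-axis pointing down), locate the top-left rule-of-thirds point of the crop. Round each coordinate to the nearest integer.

3954/2077 > 2/3, so the 2:3 crop keeps the full height 2077 and trims width to 2077 × 2/3 = 1384.67 px.
Left offset = (3954 − 1384.67)/2 = 1284.67 px; top offset = 0.
Top-left is one-third across and one-third down within the crop:
x = 1284.67 + 1 × 1384.67/3 ≈ 1746; y = 0.00 + 1 × 2077.00/3 ≈ 692.

(1746, 692)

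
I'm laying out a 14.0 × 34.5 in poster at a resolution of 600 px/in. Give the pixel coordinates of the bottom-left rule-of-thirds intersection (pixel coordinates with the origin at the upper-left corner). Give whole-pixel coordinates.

In pixels the canvas is 14.0 × 600 = 8400 wide and 34.5 × 600 = 20700 tall.
The bottom-left point is one-third across and two-thirds down:
x = 1 × 8400/3 ≈ 2800; y = 2 × 20700/3 ≈ 13800.

x = 2800 px, y = 13800 px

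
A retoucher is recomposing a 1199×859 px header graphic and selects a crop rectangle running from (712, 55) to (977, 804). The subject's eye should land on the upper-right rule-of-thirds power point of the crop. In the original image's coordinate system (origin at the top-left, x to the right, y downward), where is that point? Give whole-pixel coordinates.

(889, 305)

Crop width = 977 − 712 = 265 px; one third is 88.33 px.
Crop height = 804 − 55 = 749 px; one third is 249.67 px.
The upper-right point is two-thirds across and one-third down within the crop:
x = 712 + 2 × 88.33 ≈ 889; y = 55 + 1 × 249.67 ≈ 305.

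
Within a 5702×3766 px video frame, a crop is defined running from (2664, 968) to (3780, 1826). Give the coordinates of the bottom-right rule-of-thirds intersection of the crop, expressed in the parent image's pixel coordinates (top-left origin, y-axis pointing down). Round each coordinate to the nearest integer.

(3408, 1540)

Crop width = 3780 − 2664 = 1116 px; one third is 372.00 px.
Crop height = 1826 − 968 = 858 px; one third is 286.00 px.
The bottom-right point is two-thirds across and two-thirds down within the crop:
x = 2664 + 2 × 372.00 ≈ 3408; y = 968 + 2 × 286.00 ≈ 1540.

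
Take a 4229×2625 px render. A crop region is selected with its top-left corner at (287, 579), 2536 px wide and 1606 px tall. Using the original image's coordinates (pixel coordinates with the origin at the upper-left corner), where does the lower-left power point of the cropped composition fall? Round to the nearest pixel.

One third of the crop width 2536 is 845.33 px.
One third of the crop height 1606 is 535.33 px.
The lower-left point is one-third across and two-thirds down within the crop:
x = 287 + 1 × 845.33 ≈ 1132; y = 579 + 2 × 535.33 ≈ 1650.

x = 1132 px, y = 1650 px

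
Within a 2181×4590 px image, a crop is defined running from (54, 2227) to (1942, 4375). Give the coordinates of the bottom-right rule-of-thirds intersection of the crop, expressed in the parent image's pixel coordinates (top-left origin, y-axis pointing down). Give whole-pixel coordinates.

Crop width = 1942 − 54 = 1888 px; one third is 629.33 px.
Crop height = 4375 − 2227 = 2148 px; one third is 716.00 px.
The bottom-right point is two-thirds across and two-thirds down within the crop:
x = 54 + 2 × 629.33 ≈ 1313; y = 2227 + 2 × 716.00 ≈ 3659.

(1313, 3659)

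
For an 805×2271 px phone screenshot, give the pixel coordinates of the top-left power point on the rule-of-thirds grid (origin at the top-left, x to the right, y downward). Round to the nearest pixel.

The top-left point sits one-third of the way across and one-third of the way down.
x = 1 × 805/3 ≈ 268; y = 1 × 2271/3 ≈ 757.

(268, 757)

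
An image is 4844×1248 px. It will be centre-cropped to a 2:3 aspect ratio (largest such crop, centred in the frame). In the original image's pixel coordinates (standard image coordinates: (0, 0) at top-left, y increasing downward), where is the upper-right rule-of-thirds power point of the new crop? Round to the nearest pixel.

x = 2561 px, y = 416 px

4844/1248 > 2/3, so the 2:3 crop keeps the full height 1248 and trims width to 1248 × 2/3 = 832.00 px.
Left offset = (4844 − 832.00)/2 = 2006.00 px; top offset = 0.
Upper-right is two-thirds across and one-third down within the crop:
x = 2006.00 + 2 × 832.00/3 ≈ 2561; y = 0.00 + 1 × 1248.00/3 ≈ 416.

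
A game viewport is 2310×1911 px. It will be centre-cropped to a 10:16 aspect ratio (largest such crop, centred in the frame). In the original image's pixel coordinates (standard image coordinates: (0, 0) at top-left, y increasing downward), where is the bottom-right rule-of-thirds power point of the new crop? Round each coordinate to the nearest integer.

2310/1911 > 10/16, so the 10:16 crop keeps the full height 1911 and trims width to 1911 × 10/16 = 1194.38 px.
Left offset = (2310 − 1194.38)/2 = 557.81 px; top offset = 0.
Bottom-right is two-thirds across and two-thirds down within the crop:
x = 557.81 + 2 × 1194.38/3 ≈ 1354; y = 0.00 + 2 × 1911.00/3 ≈ 1274.

(1354, 1274)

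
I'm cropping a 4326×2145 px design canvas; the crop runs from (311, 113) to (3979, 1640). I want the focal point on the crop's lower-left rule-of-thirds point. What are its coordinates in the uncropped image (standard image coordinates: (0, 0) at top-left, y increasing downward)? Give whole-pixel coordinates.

Crop width = 3979 − 311 = 3668 px; one third is 1222.67 px.
Crop height = 1640 − 113 = 1527 px; one third is 509.00 px.
The lower-left point is one-third across and two-thirds down within the crop:
x = 311 + 1 × 1222.67 ≈ 1534; y = 113 + 2 × 509.00 ≈ 1131.

(1534, 1131)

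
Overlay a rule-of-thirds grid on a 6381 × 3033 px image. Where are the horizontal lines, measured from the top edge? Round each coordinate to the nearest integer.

3033 / 3 = 1011, so the horizontal lines sit at one and two thirds of 3033.

1011 px and 2022 px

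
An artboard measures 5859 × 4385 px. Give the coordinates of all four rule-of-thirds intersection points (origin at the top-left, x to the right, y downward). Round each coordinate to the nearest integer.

One third of 5859 is 1953; one third of 4385 is 1461.67.
Vertical third lines at x = 1953 and x = 3906; horizontal third lines at y = 1462 and y = 2923.

(1953, 1462), (3906, 1462), (1953, 2923), (3906, 2923)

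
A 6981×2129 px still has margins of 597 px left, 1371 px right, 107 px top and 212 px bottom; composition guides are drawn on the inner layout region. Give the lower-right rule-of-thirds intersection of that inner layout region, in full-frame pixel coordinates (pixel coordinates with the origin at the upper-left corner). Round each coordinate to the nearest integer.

(3939, 1314)

Content width = 6981 − 597 − 1371 = 5013 px; content height = 2129 − 107 − 212 = 1810 px.
Lower-right is two-thirds across and two-thirds down within the inner layout region.
x = 597 + 2 × 5013/3 = 597 + 3342.00 ≈ 3939
y = 107 + 2 × 1810/3 = 107 + 1206.67 ≈ 1314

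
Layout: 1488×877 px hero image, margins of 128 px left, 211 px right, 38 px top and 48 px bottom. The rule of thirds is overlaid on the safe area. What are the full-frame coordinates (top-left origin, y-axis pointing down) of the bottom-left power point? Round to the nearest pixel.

x = 511 px, y = 565 px

Content width = 1488 − 128 − 211 = 1149 px; content height = 877 − 38 − 48 = 791 px.
Bottom-left is one-third across and two-thirds down within the safe area.
x = 128 + 1 × 1149/3 = 128 + 383.00 ≈ 511
y = 38 + 2 × 791/3 = 38 + 527.33 ≈ 565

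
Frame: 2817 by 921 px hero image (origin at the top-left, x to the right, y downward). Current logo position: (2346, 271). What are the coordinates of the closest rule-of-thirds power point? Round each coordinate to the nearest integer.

Third lines: x ∈ {939, 1878}, y ∈ {307, 614}.
2346 is closer to x = 1878; 271 is closer to y = 307.
So the nearest intersection is the upper-right power point.

(1878, 307)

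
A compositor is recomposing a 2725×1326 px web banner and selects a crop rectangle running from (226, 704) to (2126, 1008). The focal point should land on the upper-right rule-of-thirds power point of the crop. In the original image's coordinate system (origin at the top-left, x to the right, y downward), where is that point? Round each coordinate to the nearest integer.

x = 1493 px, y = 805 px

Crop width = 2126 − 226 = 1900 px; one third is 633.33 px.
Crop height = 1008 − 704 = 304 px; one third is 101.33 px.
The upper-right point is two-thirds across and one-third down within the crop:
x = 226 + 2 × 633.33 ≈ 1493; y = 704 + 1 × 101.33 ≈ 805.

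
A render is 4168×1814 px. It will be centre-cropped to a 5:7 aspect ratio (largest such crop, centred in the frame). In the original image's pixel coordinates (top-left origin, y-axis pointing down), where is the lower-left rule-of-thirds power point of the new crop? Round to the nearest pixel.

4168/1814 > 5/7, so the 5:7 crop keeps the full height 1814 and trims width to 1814 × 5/7 = 1295.71 px.
Left offset = (4168 − 1295.71)/2 = 1436.14 px; top offset = 0.
Lower-left is one-third across and two-thirds down within the crop:
x = 1436.14 + 1 × 1295.71/3 ≈ 1868; y = 0.00 + 2 × 1814.00/3 ≈ 1209.

x = 1868 px, y = 1209 px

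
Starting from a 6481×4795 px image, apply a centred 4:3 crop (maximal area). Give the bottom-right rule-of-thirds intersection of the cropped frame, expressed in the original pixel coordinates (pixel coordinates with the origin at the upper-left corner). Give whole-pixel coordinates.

6481/4795 > 4/3, so the 4:3 crop keeps the full height 4795 and trims width to 4795 × 4/3 = 6393.33 px.
Left offset = (6481 − 6393.33)/2 = 43.83 px; top offset = 0.
Bottom-right is two-thirds across and two-thirds down within the crop:
x = 43.83 + 2 × 6393.33/3 ≈ 4306; y = 0.00 + 2 × 4795.00/3 ≈ 3197.

(4306, 3197)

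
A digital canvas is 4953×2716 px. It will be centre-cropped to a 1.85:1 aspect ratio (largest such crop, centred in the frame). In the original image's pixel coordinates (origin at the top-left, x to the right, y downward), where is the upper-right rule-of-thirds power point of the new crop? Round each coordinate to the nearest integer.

(3302, 912)

4953/2716 < 1.85/1, so the 1.85:1 crop keeps the full width 4953 and trims height to 4953 × 1/1.85 = 2677.30 px.
Top offset = (2716 − 2677.30)/2 = 19.35 px; left offset = 0.
Upper-right is two-thirds across and one-third down within the crop:
x = 0.00 + 2 × 4953.00/3 ≈ 3302; y = 19.35 + 1 × 2677.30/3 ≈ 912.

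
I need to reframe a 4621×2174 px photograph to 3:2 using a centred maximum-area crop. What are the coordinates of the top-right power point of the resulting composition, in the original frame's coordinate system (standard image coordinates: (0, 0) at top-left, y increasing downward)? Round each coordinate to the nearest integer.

(2854, 725)

4621/2174 > 3/2, so the 3:2 crop keeps the full height 2174 and trims width to 2174 × 3/2 = 3261.00 px.
Left offset = (4621 − 3261.00)/2 = 680.00 px; top offset = 0.
Top-right is two-thirds across and one-third down within the crop:
x = 680.00 + 2 × 3261.00/3 ≈ 2854; y = 0.00 + 1 × 2174.00/3 ≈ 725.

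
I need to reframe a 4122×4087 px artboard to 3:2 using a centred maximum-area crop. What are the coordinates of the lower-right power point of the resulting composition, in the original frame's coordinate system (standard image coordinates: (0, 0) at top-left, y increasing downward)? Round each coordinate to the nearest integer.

(2748, 2502)

4122/4087 < 3/2, so the 3:2 crop keeps the full width 4122 and trims height to 4122 × 2/3 = 2748.00 px.
Top offset = (4087 − 2748.00)/2 = 669.50 px; left offset = 0.
Lower-right is two-thirds across and two-thirds down within the crop:
x = 0.00 + 2 × 4122.00/3 ≈ 2748; y = 669.50 + 2 × 2748.00/3 ≈ 2502.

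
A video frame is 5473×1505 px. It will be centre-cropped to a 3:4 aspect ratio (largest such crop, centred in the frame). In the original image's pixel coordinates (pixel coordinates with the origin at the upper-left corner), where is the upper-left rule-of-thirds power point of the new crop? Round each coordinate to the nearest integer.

x = 2548 px, y = 502 px

5473/1505 > 3/4, so the 3:4 crop keeps the full height 1505 and trims width to 1505 × 3/4 = 1128.75 px.
Left offset = (5473 − 1128.75)/2 = 2172.12 px; top offset = 0.
Upper-left is one-third across and one-third down within the crop:
x = 2172.12 + 1 × 1128.75/3 ≈ 2548; y = 0.00 + 1 × 1505.00/3 ≈ 502.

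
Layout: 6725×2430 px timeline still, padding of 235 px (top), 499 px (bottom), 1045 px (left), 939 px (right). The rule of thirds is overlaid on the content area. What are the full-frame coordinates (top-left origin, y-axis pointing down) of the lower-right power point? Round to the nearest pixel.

Content width = 6725 − 1045 − 939 = 4741 px; content height = 2430 − 235 − 499 = 1696 px.
Lower-right is two-thirds across and two-thirds down within the content area.
x = 1045 + 2 × 4741/3 = 1045 + 3160.67 ≈ 4206
y = 235 + 2 × 1696/3 = 235 + 1130.67 ≈ 1366

(4206, 1366)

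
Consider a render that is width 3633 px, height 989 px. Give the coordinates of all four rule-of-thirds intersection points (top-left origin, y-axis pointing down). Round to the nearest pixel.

One third of 3633 is 1211; one third of 989 is 329.67.
Vertical third lines at x = 1211 and x = 2422; horizontal third lines at y = 330 and y = 659.

(1211, 330), (2422, 330), (1211, 659), (2422, 659)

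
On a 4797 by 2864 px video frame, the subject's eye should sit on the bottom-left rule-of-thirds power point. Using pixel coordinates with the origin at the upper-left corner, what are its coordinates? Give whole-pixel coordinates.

The bottom-left point sits one-third of the way across and two-thirds of the way down.
x = 1 × 4797/3 ≈ 1599; y = 2 × 2864/3 ≈ 1909.

(1599, 1909)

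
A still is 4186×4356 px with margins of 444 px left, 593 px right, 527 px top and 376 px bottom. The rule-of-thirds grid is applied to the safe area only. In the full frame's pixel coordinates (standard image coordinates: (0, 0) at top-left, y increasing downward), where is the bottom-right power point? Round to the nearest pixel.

(2543, 2829)

Content width = 4186 − 444 − 593 = 3149 px; content height = 4356 − 527 − 376 = 3453 px.
Bottom-right is two-thirds across and two-thirds down within the safe area.
x = 444 + 2 × 3149/3 = 444 + 2099.33 ≈ 2543
y = 527 + 2 × 3453/3 = 527 + 2302.00 ≈ 2829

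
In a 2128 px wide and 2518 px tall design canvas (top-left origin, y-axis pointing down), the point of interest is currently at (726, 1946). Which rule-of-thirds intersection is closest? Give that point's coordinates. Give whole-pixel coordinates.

(709, 1679)

Third lines: x ∈ {709, 1419}, y ∈ {839, 1679}.
726 is closer to x = 709; 1946 is closer to y = 1679.
So the nearest intersection is the lower-left power point.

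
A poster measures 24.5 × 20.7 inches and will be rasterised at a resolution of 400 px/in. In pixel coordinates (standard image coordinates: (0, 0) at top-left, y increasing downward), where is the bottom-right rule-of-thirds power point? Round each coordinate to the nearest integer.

x = 6533 px, y = 5520 px

In pixels the canvas is 24.5 × 400 = 9800 wide and 20.7 × 400 = 8280 tall.
The bottom-right point is two-thirds across and two-thirds down:
x = 2 × 9800/3 ≈ 6533; y = 2 × 8280/3 ≈ 5520.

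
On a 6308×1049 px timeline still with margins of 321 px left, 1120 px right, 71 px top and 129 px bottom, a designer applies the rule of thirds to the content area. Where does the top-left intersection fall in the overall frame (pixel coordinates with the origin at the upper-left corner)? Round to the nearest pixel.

Content width = 6308 − 321 − 1120 = 4867 px; content height = 1049 − 71 − 129 = 849 px.
Top-left is one-third across and one-third down within the content area.
x = 321 + 1 × 4867/3 = 321 + 1622.33 ≈ 1943
y = 71 + 1 × 849/3 = 71 + 283.00 ≈ 354

x = 1943 px, y = 354 px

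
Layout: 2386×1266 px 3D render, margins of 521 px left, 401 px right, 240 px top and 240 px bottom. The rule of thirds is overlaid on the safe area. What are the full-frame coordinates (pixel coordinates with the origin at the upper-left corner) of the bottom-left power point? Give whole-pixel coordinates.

x = 1009 px, y = 764 px

Content width = 2386 − 521 − 401 = 1464 px; content height = 1266 − 240 − 240 = 786 px.
Bottom-left is one-third across and two-thirds down within the safe area.
x = 521 + 1 × 1464/3 = 521 + 488.00 ≈ 1009
y = 240 + 2 × 786/3 = 240 + 524.00 ≈ 764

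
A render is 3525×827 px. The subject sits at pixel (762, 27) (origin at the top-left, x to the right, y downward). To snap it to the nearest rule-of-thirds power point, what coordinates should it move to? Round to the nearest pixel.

(1175, 276)

Third lines: x ∈ {1175, 2350}, y ∈ {276, 551}.
762 is closer to x = 1175; 27 is closer to y = 276.
So the nearest intersection is the upper-left power point.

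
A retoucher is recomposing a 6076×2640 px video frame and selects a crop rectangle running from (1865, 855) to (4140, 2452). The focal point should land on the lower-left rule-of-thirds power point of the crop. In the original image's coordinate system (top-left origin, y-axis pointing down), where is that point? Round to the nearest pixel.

Crop width = 4140 − 1865 = 2275 px; one third is 758.33 px.
Crop height = 2452 − 855 = 1597 px; one third is 532.33 px.
The lower-left point is one-third across and two-thirds down within the crop:
x = 1865 + 1 × 758.33 ≈ 2623; y = 855 + 2 × 532.33 ≈ 1920.

(2623, 1920)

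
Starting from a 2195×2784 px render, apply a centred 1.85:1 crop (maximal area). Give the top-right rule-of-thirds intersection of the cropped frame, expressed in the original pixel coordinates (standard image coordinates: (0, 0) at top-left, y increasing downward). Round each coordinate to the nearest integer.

x = 1463 px, y = 1194 px

2195/2784 < 1.85/1, so the 1.85:1 crop keeps the full width 2195 and trims height to 2195 × 1/1.85 = 1186.49 px.
Top offset = (2784 − 1186.49)/2 = 798.76 px; left offset = 0.
Top-right is two-thirds across and one-third down within the crop:
x = 0.00 + 2 × 2195.00/3 ≈ 1463; y = 798.76 + 1 × 1186.49/3 ≈ 1194.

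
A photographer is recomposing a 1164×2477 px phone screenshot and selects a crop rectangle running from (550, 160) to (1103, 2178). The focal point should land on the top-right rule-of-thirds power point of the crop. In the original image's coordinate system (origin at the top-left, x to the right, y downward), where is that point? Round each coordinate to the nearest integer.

x = 919 px, y = 833 px

Crop width = 1103 − 550 = 553 px; one third is 184.33 px.
Crop height = 2178 − 160 = 2018 px; one third is 672.67 px.
The top-right point is two-thirds across and one-third down within the crop:
x = 550 + 2 × 184.33 ≈ 919; y = 160 + 1 × 672.67 ≈ 833.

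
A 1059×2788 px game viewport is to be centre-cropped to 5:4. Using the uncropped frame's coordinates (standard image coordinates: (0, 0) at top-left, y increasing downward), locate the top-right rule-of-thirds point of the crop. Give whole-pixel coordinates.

1059/2788 < 5/4, so the 5:4 crop keeps the full width 1059 and trims height to 1059 × 4/5 = 847.20 px.
Top offset = (2788 − 847.20)/2 = 970.40 px; left offset = 0.
Top-right is two-thirds across and one-third down within the crop:
x = 0.00 + 2 × 1059.00/3 ≈ 706; y = 970.40 + 1 × 847.20/3 ≈ 1253.

x = 706 px, y = 1253 px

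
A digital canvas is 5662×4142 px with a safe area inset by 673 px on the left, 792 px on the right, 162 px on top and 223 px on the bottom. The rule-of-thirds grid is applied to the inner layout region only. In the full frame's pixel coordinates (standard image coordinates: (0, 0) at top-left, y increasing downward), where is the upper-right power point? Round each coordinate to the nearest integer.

Content width = 5662 − 673 − 792 = 4197 px; content height = 4142 − 162 − 223 = 3757 px.
Upper-right is two-thirds across and one-third down within the inner layout region.
x = 673 + 2 × 4197/3 = 673 + 2798.00 ≈ 3471
y = 162 + 1 × 3757/3 = 162 + 1252.33 ≈ 1414

(3471, 1414)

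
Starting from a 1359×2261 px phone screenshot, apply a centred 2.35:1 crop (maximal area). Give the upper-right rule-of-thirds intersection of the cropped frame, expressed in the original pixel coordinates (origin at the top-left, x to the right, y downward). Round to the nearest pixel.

1359/2261 < 2.35/1, so the 2.35:1 crop keeps the full width 1359 and trims height to 1359 × 1/2.35 = 578.30 px.
Top offset = (2261 − 578.30)/2 = 841.35 px; left offset = 0.
Upper-right is two-thirds across and one-third down within the crop:
x = 0.00 + 2 × 1359.00/3 ≈ 906; y = 841.35 + 1 × 578.30/3 ≈ 1034.

(906, 1034)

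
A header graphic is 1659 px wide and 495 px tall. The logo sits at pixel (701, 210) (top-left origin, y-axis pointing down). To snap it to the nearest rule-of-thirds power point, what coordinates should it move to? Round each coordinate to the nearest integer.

x = 553 px, y = 165 px

Third lines: x ∈ {553, 1106}, y ∈ {165, 330}.
701 is closer to x = 553; 210 is closer to y = 165.
So the nearest intersection is the upper-left power point.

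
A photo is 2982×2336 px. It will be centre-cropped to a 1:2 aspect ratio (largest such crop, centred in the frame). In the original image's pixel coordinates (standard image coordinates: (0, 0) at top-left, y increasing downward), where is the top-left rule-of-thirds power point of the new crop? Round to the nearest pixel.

(1296, 779)

2982/2336 > 1/2, so the 1:2 crop keeps the full height 2336 and trims width to 2336 × 1/2 = 1168.00 px.
Left offset = (2982 − 1168.00)/2 = 907.00 px; top offset = 0.
Top-left is one-third across and one-third down within the crop:
x = 907.00 + 1 × 1168.00/3 ≈ 1296; y = 0.00 + 1 × 2336.00/3 ≈ 779.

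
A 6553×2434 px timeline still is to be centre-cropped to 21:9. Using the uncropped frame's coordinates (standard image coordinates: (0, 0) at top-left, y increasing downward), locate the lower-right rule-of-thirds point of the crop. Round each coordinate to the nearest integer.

6553/2434 > 21/9, so the 21:9 crop keeps the full height 2434 and trims width to 2434 × 21/9 = 5679.33 px.
Left offset = (6553 − 5679.33)/2 = 436.83 px; top offset = 0.
Lower-right is two-thirds across and two-thirds down within the crop:
x = 436.83 + 2 × 5679.33/3 ≈ 4223; y = 0.00 + 2 × 2434.00/3 ≈ 1623.

(4223, 1623)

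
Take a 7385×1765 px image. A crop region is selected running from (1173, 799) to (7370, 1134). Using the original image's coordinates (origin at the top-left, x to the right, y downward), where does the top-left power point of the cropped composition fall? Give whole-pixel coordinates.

Crop width = 7370 − 1173 = 6197 px; one third is 2065.67 px.
Crop height = 1134 − 799 = 335 px; one third is 111.67 px.
The top-left point is one-third across and one-third down within the crop:
x = 1173 + 1 × 2065.67 ≈ 3239; y = 799 + 1 × 111.67 ≈ 911.

(3239, 911)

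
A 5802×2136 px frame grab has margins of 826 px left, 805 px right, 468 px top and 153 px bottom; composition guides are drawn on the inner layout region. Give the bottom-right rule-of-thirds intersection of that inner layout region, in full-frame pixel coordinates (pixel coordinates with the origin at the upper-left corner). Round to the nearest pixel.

(3607, 1478)

Content width = 5802 − 826 − 805 = 4171 px; content height = 2136 − 468 − 153 = 1515 px.
Bottom-right is two-thirds across and two-thirds down within the inner layout region.
x = 826 + 2 × 4171/3 = 826 + 2780.67 ≈ 3607
y = 468 + 2 × 1515/3 = 468 + 1010.00 ≈ 1478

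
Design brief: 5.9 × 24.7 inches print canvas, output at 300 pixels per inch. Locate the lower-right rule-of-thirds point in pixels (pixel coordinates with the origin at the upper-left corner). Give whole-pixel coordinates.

x = 1180 px, y = 4940 px

In pixels the canvas is 5.9 × 300 = 1770 wide and 24.7 × 300 = 7410 tall.
The lower-right point is two-thirds across and two-thirds down:
x = 2 × 1770/3 ≈ 1180; y = 2 × 7410/3 ≈ 4940.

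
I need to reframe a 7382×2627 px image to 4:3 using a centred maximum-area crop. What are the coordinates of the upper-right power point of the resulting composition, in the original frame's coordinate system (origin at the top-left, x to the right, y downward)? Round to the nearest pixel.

7382/2627 > 4/3, so the 4:3 crop keeps the full height 2627 and trims width to 2627 × 4/3 = 3502.67 px.
Left offset = (7382 − 3502.67)/2 = 1939.67 px; top offset = 0.
Upper-right is two-thirds across and one-third down within the crop:
x = 1939.67 + 2 × 3502.67/3 ≈ 4275; y = 0.00 + 1 × 2627.00/3 ≈ 876.

(4275, 876)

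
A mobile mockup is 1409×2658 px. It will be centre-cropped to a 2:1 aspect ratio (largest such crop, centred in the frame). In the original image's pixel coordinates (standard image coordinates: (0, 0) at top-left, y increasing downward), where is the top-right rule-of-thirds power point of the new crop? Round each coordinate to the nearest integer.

1409/2658 < 2/1, so the 2:1 crop keeps the full width 1409 and trims height to 1409 × 1/2 = 704.50 px.
Top offset = (2658 − 704.50)/2 = 976.75 px; left offset = 0.
Top-right is two-thirds across and one-third down within the crop:
x = 0.00 + 2 × 1409.00/3 ≈ 939; y = 976.75 + 1 × 704.50/3 ≈ 1212.

(939, 1212)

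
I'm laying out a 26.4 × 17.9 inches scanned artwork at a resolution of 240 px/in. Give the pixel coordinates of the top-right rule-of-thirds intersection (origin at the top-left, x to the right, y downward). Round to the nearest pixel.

In pixels the canvas is 26.4 × 240 = 6336 wide and 17.9 × 240 = 4296 tall.
The top-right point is two-thirds across and one-third down:
x = 2 × 6336/3 ≈ 4224; y = 1 × 4296/3 ≈ 1432.

(4224, 1432)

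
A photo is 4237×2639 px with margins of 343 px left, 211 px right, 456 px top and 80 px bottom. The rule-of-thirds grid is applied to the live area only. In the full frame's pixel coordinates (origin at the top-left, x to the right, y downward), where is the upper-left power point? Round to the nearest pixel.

x = 1571 px, y = 1157 px

Content width = 4237 − 343 − 211 = 3683 px; content height = 2639 − 456 − 80 = 2103 px.
Upper-left is one-third across and one-third down within the live area.
x = 343 + 1 × 3683/3 = 343 + 1227.67 ≈ 1571
y = 456 + 1 × 2103/3 = 456 + 701.00 ≈ 1157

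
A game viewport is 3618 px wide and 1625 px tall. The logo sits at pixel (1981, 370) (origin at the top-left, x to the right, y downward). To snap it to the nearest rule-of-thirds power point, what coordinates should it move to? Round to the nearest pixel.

(2412, 542)

Third lines: x ∈ {1206, 2412}, y ∈ {542, 1083}.
1981 is closer to x = 2412; 370 is closer to y = 542.
So the nearest intersection is the upper-right power point.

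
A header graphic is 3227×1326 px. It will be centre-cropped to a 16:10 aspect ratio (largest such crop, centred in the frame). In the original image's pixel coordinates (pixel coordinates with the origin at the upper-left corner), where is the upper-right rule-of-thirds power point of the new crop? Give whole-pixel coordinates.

3227/1326 > 16/10, so the 16:10 crop keeps the full height 1326 and trims width to 1326 × 16/10 = 2121.60 px.
Left offset = (3227 − 2121.60)/2 = 552.70 px; top offset = 0.
Upper-right is two-thirds across and one-third down within the crop:
x = 552.70 + 2 × 2121.60/3 ≈ 1967; y = 0.00 + 1 × 1326.00/3 ≈ 442.

x = 1967 px, y = 442 px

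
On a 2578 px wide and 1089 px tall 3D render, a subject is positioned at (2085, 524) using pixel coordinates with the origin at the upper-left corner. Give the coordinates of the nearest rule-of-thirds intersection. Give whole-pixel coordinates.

Third lines: x ∈ {859, 1719}, y ∈ {363, 726}.
2085 is closer to x = 1719; 524 is closer to y = 363.
So the nearest intersection is the upper-right power point.

x = 1719 px, y = 363 px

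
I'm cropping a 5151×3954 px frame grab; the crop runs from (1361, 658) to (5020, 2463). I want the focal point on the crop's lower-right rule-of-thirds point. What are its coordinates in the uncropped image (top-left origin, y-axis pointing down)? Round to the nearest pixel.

Crop width = 5020 − 1361 = 3659 px; one third is 1219.67 px.
Crop height = 2463 − 658 = 1805 px; one third is 601.67 px.
The lower-right point is two-thirds across and two-thirds down within the crop:
x = 1361 + 2 × 1219.67 ≈ 3800; y = 658 + 2 × 601.67 ≈ 1861.

(3800, 1861)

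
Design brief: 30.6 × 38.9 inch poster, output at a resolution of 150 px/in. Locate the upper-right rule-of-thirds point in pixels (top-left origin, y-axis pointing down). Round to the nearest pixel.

In pixels the canvas is 30.6 × 150 = 4590 wide and 38.9 × 150 = 5835 tall.
The upper-right point is two-thirds across and one-third down:
x = 2 × 4590/3 ≈ 3060; y = 1 × 5835/3 ≈ 1945.

x = 3060 px, y = 1945 px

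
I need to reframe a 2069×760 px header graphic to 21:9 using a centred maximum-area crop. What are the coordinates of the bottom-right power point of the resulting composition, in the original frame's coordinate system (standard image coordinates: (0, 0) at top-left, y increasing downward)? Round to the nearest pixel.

x = 1330 px, y = 507 px

2069/760 > 21/9, so the 21:9 crop keeps the full height 760 and trims width to 760 × 21/9 = 1773.33 px.
Left offset = (2069 − 1773.33)/2 = 147.83 px; top offset = 0.
Bottom-right is two-thirds across and two-thirds down within the crop:
x = 147.83 + 2 × 1773.33/3 ≈ 1330; y = 0.00 + 2 × 760.00/3 ≈ 507.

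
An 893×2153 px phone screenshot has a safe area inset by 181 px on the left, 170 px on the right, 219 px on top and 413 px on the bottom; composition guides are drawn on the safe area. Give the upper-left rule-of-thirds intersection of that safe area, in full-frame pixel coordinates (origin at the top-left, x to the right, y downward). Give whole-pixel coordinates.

(362, 726)

Content width = 893 − 181 − 170 = 542 px; content height = 2153 − 219 − 413 = 1521 px.
Upper-left is one-third across and one-third down within the safe area.
x = 181 + 1 × 542/3 = 181 + 180.67 ≈ 362
y = 219 + 1 × 1521/3 = 219 + 507.00 ≈ 726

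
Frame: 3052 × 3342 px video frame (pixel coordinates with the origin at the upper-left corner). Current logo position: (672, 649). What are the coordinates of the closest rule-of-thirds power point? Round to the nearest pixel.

Third lines: x ∈ {1017, 2035}, y ∈ {1114, 2228}.
672 is closer to x = 1017; 649 is closer to y = 1114.
So the nearest intersection is the upper-left power point.

(1017, 1114)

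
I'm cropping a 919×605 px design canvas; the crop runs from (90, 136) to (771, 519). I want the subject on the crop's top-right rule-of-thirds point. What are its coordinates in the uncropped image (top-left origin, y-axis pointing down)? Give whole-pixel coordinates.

Crop width = 771 − 90 = 681 px; one third is 227.00 px.
Crop height = 519 − 136 = 383 px; one third is 127.67 px.
The top-right point is two-thirds across and one-third down within the crop:
x = 90 + 2 × 227.00 ≈ 544; y = 136 + 1 × 127.67 ≈ 264.

x = 544 px, y = 264 px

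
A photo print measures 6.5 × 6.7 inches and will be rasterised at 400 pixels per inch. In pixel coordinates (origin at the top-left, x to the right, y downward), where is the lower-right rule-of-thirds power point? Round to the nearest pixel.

x = 1733 px, y = 1787 px

In pixels the canvas is 6.5 × 400 = 2600 wide and 6.7 × 400 = 2680 tall.
The lower-right point is two-thirds across and two-thirds down:
x = 2 × 2600/3 ≈ 1733; y = 2 × 2680/3 ≈ 1787.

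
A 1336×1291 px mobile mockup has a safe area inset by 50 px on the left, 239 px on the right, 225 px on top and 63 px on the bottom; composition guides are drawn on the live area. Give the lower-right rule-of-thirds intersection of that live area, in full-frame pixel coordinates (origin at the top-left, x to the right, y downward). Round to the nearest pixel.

Content width = 1336 − 50 − 239 = 1047 px; content height = 1291 − 225 − 63 = 1003 px.
Lower-right is two-thirds across and two-thirds down within the live area.
x = 50 + 2 × 1047/3 = 50 + 698.00 ≈ 748
y = 225 + 2 × 1003/3 = 225 + 668.67 ≈ 894

(748, 894)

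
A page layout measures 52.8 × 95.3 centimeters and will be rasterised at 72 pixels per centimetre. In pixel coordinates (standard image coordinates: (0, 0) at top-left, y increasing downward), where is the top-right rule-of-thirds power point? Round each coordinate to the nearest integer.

x = 2534 px, y = 2287 px

In pixels the canvas is 52.8 × 72 = 3801.6 wide and 95.3 × 72 = 6861.6 tall.
The top-right point is two-thirds across and one-third down:
x = 2 × 3801.6/3 ≈ 2534; y = 1 × 6861.6/3 ≈ 2287.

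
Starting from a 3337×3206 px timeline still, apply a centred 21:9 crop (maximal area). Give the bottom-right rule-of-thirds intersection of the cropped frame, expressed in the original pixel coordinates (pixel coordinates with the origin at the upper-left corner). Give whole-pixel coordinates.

x = 2225 px, y = 1841 px

3337/3206 < 21/9, so the 21:9 crop keeps the full width 3337 and trims height to 3337 × 9/21 = 1430.14 px.
Top offset = (3206 − 1430.14)/2 = 887.93 px; left offset = 0.
Bottom-right is two-thirds across and two-thirds down within the crop:
x = 0.00 + 2 × 3337.00/3 ≈ 2225; y = 887.93 + 2 × 1430.14/3 ≈ 1841.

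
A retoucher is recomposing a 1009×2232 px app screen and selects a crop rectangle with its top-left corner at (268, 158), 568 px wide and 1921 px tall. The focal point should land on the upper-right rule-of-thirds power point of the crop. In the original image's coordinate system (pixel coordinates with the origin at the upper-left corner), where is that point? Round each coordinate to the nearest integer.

One third of the crop width 568 is 189.33 px.
One third of the crop height 1921 is 640.33 px.
The upper-right point is two-thirds across and one-third down within the crop:
x = 268 + 2 × 189.33 ≈ 647; y = 158 + 1 × 640.33 ≈ 798.

x = 647 px, y = 798 px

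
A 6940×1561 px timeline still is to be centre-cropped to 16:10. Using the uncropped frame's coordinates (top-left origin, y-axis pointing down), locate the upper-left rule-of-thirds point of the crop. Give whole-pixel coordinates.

(3054, 520)

6940/1561 > 16/10, so the 16:10 crop keeps the full height 1561 and trims width to 1561 × 16/10 = 2497.60 px.
Left offset = (6940 − 2497.60)/2 = 2221.20 px; top offset = 0.
Upper-left is one-third across and one-third down within the crop:
x = 2221.20 + 1 × 2497.60/3 ≈ 3054; y = 0.00 + 1 × 1561.00/3 ≈ 520.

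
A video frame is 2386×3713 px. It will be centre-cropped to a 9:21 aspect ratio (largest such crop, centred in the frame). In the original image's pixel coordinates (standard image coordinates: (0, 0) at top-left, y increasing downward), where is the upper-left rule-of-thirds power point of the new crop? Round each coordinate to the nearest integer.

(928, 1238)

2386/3713 > 9/21, so the 9:21 crop keeps the full height 3713 and trims width to 3713 × 9/21 = 1591.29 px.
Left offset = (2386 − 1591.29)/2 = 397.36 px; top offset = 0.
Upper-left is one-third across and one-third down within the crop:
x = 397.36 + 1 × 1591.29/3 ≈ 928; y = 0.00 + 1 × 3713.00/3 ≈ 1238.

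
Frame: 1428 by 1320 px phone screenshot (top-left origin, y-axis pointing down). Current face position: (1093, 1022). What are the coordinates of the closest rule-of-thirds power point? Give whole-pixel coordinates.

Third lines: x ∈ {476, 952}, y ∈ {440, 880}.
1093 is closer to x = 952; 1022 is closer to y = 880.
So the nearest intersection is the lower-right power point.

(952, 880)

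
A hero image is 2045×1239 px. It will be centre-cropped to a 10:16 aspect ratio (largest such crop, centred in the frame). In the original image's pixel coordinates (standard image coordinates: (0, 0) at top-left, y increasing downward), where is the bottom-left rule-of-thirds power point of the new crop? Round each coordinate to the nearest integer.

(893, 826)

2045/1239 > 10/16, so the 10:16 crop keeps the full height 1239 and trims width to 1239 × 10/16 = 774.38 px.
Left offset = (2045 − 774.38)/2 = 635.31 px; top offset = 0.
Bottom-left is one-third across and two-thirds down within the crop:
x = 635.31 + 1 × 774.38/3 ≈ 893; y = 0.00 + 2 × 1239.00/3 ≈ 826.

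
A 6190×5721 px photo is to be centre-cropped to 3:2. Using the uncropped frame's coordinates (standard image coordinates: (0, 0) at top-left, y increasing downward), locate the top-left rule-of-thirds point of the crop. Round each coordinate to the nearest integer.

(2063, 2173)

6190/5721 < 3/2, so the 3:2 crop keeps the full width 6190 and trims height to 6190 × 2/3 = 4126.67 px.
Top offset = (5721 − 4126.67)/2 = 797.17 px; left offset = 0.
Top-left is one-third across and one-third down within the crop:
x = 0.00 + 1 × 6190.00/3 ≈ 2063; y = 797.17 + 1 × 4126.67/3 ≈ 2173.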